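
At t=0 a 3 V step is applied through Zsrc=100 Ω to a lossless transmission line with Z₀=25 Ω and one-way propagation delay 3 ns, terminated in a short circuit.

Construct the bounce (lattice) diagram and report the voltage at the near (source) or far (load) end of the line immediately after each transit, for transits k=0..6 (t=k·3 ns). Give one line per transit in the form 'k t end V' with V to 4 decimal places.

Γ_L=-1.000000, Γ_S=0.600000; launch V₁=3·25/125=0.600000
k=0 src: V=0.6000
k=1 load: inc=0.600000, refl=0.600000·-1.000000=-0.6000; V=0.000000+0.600000+-0.600000=0.0000
k=2 src: inc=-0.600000, refl=-0.600000·0.600000=-0.3600; V=0.600000+-0.600000+-0.360000=-0.3600
k=3 load: inc=-0.360000, refl=-0.360000·-1.000000=0.3600; V=0.000000+-0.360000+0.360000=0.0000
k=4 src: inc=0.360000, refl=0.360000·0.600000=0.2160; V=-0.360000+0.360000+0.216000=0.2160
k=5 load: inc=0.216000, refl=0.216000·-1.000000=-0.2160; V=0.000000+0.216000+-0.216000=0.0000
k=6 src: inc=-0.216000, refl=-0.216000·0.600000=-0.1296; V=0.216000+-0.216000+-0.129600=-0.1296

0 0 source 0.6000
1 3 load 0.0000
2 6 source -0.3600
3 9 load 0.0000
4 12 source 0.2160
5 15 load 0.0000
6 18 source -0.1296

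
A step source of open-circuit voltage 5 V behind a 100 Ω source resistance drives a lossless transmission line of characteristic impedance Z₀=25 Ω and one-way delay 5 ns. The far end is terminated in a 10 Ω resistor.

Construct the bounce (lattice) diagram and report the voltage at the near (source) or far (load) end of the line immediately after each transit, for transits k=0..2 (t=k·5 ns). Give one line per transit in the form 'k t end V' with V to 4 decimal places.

0 0 source 1.0000
1 5 load 0.5714
2 10 source 0.3143

Γ_L=-0.428571, Γ_S=0.600000; launch V₁=5·25/125=1.000000
k=0 src: V=1.0000
k=1 load: inc=1.000000, refl=1.000000·-0.428571=-0.4286; V=0.000000+1.000000+-0.428571=0.5714
k=2 src: inc=-0.428571, refl=-0.428571·0.600000=-0.2571; V=1.000000+-0.428571+-0.257143=0.3143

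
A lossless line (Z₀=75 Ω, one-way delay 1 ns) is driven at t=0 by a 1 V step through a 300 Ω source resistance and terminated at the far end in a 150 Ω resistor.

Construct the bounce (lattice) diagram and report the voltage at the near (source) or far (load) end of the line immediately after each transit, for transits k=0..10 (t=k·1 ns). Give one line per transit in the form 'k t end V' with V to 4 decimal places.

0 0 source 0.2000
1 1 load 0.2667
2 2 source 0.3067
3 3 load 0.3200
4 4 source 0.3280
5 5 load 0.3307
6 6 source 0.3323
7 7 load 0.3328
8 8 source 0.3331
9 9 load 0.3332
10 10 source 0.3333

Γ_L=0.333333, Γ_S=0.600000; launch V₁=1·75/375=0.200000
k=0 src: V=0.2000
k=1 load: inc=0.200000, refl=0.200000·0.333333=0.0667; V=0.000000+0.200000+0.066667=0.2667
k=2 src: inc=0.066667, refl=0.066667·0.600000=0.0400; V=0.200000+0.066667+0.040000=0.3067
k=3 load: inc=0.040000, refl=0.040000·0.333333=0.0133; V=0.266667+0.040000+0.013333=0.3200
k=4 src: inc=0.013333, refl=0.013333·0.600000=0.0080; V=0.306667+0.013333+0.008000=0.3280
k=5 load: inc=0.008000, refl=0.008000·0.333333=0.0027; V=0.320000+0.008000+0.002667=0.3307
k=6 src: inc=0.002667, refl=0.002667·0.600000=0.0016; V=0.328000+0.002667+0.001600=0.3323
k=7 load: inc=0.001600, refl=0.001600·0.333333=0.0005; V=0.330667+0.001600+0.000533=0.3328
k=8 src: inc=0.000533, refl=0.000533·0.600000=0.0003; V=0.332267+0.000533+0.000320=0.3331
k=9 load: inc=0.000320, refl=0.000320·0.333333=0.0001; V=0.332800+0.000320+0.000107=0.3332
k=10 src: inc=0.000107, refl=0.000107·0.600000=0.0001; V=0.333120+0.000107+0.000064=0.3333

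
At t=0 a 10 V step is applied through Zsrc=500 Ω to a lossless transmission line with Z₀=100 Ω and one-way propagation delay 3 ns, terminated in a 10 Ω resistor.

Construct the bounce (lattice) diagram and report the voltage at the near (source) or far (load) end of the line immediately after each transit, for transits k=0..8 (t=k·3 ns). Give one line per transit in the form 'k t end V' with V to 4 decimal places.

0 0 source 1.6667
1 3 load 0.3030
2 6 source -0.6061
3 9 load 0.1377
4 12 source 0.6336
5 15 load 0.2279
6 18 source -0.0426
7 21 load 0.1787
8 24 source 0.3263

Γ_L=-0.818182, Γ_S=0.666667; launch V₁=10·100/600=1.666667
k=0 src: V=1.6667
k=1 load: inc=1.666667, refl=1.666667·-0.818182=-1.3636; V=0.000000+1.666667+-1.363636=0.3030
k=2 src: inc=-1.363636, refl=-1.363636·0.666667=-0.9091; V=1.666667+-1.363636+-0.909091=-0.6061
k=3 load: inc=-0.909091, refl=-0.909091·-0.818182=0.7438; V=0.303030+-0.909091+0.743802=0.1377
k=4 src: inc=0.743802, refl=0.743802·0.666667=0.4959; V=-0.606061+0.743802+0.495868=0.6336
k=5 load: inc=0.495868, refl=0.495868·-0.818182=-0.4057; V=0.137741+0.495868+-0.405710=0.2279
k=6 src: inc=-0.405710, refl=-0.405710·0.666667=-0.2705; V=0.633609+-0.405710+-0.270473=-0.0426
k=7 load: inc=-0.270473, refl=-0.270473·-0.818182=0.2213; V=0.227899+-0.270473+0.221296=0.1787
k=8 src: inc=0.221296, refl=0.221296·0.666667=0.1475; V=-0.042575+0.221296+0.147531=0.3263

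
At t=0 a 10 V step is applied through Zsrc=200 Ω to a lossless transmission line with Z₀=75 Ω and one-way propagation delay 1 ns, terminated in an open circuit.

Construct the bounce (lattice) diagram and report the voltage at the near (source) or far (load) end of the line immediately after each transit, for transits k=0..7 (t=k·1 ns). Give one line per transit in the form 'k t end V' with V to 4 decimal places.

Γ_L=1.000000, Γ_S=0.454545; launch V₁=10·75/275=2.727273
k=0 src: V=2.7273
k=1 load: inc=2.727273, refl=2.727273·1.000000=2.7273; V=0.000000+2.727273+2.727273=5.4545
k=2 src: inc=2.727273, refl=2.727273·0.454545=1.2397; V=2.727273+2.727273+1.239669=6.6942
k=3 load: inc=1.239669, refl=1.239669·1.000000=1.2397; V=5.454545+1.239669+1.239669=7.9339
k=4 src: inc=1.239669, refl=1.239669·0.454545=0.5635; V=6.694215+1.239669+0.563486=8.4974
k=5 load: inc=0.563486, refl=0.563486·1.000000=0.5635; V=7.933884+0.563486+0.563486=9.0609
k=6 src: inc=0.563486, refl=0.563486·0.454545=0.2561; V=8.497370+0.563486+0.256130=9.3170
k=7 load: inc=0.256130, refl=0.256130·1.000000=0.2561; V=9.060856+0.256130+0.256130=9.5731

0 0 source 2.7273
1 1 load 5.4545
2 2 source 6.6942
3 3 load 7.9339
4 4 source 8.4974
5 5 load 9.0609
6 6 source 9.3170
7 7 load 9.5731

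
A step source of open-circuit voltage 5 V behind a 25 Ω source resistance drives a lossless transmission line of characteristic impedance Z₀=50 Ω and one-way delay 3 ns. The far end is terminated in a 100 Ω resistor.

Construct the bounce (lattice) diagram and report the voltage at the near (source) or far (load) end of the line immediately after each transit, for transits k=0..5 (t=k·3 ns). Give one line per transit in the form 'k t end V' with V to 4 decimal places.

0 0 source 3.3333
1 3 load 4.4444
2 6 source 4.0741
3 9 load 3.9506
4 12 source 3.9918
5 15 load 4.0055

Γ_L=0.333333, Γ_S=-0.333333; launch V₁=5·50/75=3.333333
k=0 src: V=3.3333
k=1 load: inc=3.333333, refl=3.333333·0.333333=1.1111; V=0.000000+3.333333+1.111111=4.4444
k=2 src: inc=1.111111, refl=1.111111·-0.333333=-0.3704; V=3.333333+1.111111+-0.370370=4.0741
k=3 load: inc=-0.370370, refl=-0.370370·0.333333=-0.1235; V=4.444444+-0.370370+-0.123457=3.9506
k=4 src: inc=-0.123457, refl=-0.123457·-0.333333=0.0412; V=4.074074+-0.123457+0.041152=3.9918
k=5 load: inc=0.041152, refl=0.041152·0.333333=0.0137; V=3.950617+0.041152+0.013717=4.0055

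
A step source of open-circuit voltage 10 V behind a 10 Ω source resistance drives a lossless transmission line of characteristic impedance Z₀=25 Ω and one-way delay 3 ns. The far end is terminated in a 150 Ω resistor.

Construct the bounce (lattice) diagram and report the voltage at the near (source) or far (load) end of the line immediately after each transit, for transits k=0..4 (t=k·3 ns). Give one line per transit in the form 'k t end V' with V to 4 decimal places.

Γ_L=0.714286, Γ_S=-0.428571; launch V₁=10·25/35=7.142857
k=0 src: V=7.1429
k=1 load: inc=7.142857, refl=7.142857·0.714286=5.1020; V=0.000000+7.142857+5.102041=12.2449
k=2 src: inc=5.102041, refl=5.102041·-0.428571=-2.1866; V=7.142857+5.102041+-2.186589=10.0583
k=3 load: inc=-2.186589, refl=-2.186589·0.714286=-1.5618; V=12.244898+-2.186589+-1.561849=8.4965
k=4 src: inc=-1.561849, refl=-1.561849·-0.428571=0.6694; V=10.058309+-1.561849+0.669364=9.1658

0 0 source 7.1429
1 3 load 12.2449
2 6 source 10.0583
3 9 load 8.4965
4 12 source 9.1658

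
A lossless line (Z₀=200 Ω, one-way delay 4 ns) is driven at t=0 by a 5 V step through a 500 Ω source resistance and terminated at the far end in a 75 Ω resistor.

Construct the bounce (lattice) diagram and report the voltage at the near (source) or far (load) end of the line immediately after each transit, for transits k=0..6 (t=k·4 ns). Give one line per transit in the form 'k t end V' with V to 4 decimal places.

Γ_L=-0.454545, Γ_S=0.428571; launch V₁=5·200/700=1.428571
k=0 src: V=1.4286
k=1 load: inc=1.428571, refl=1.428571·-0.454545=-0.6494; V=0.000000+1.428571+-0.649351=0.7792
k=2 src: inc=-0.649351, refl=-0.649351·0.428571=-0.2783; V=1.428571+-0.649351+-0.278293=0.5009
k=3 load: inc=-0.278293, refl=-0.278293·-0.454545=0.1265; V=0.779221+-0.278293+0.126497=0.6274
k=4 src: inc=0.126497, refl=0.126497·0.428571=0.0542; V=0.500928+0.126497+0.054213=0.6816
k=5 load: inc=0.054213, refl=0.054213·-0.454545=-0.0246; V=0.627425+0.054213+-0.024642=0.6570
k=6 src: inc=-0.024642, refl=-0.024642·0.428571=-0.0106; V=0.681637+-0.024642+-0.010561=0.6464

0 0 source 1.4286
1 4 load 0.7792
2 8 source 0.5009
3 12 load 0.6274
4 16 source 0.6816
5 20 load 0.6570
6 24 source 0.6464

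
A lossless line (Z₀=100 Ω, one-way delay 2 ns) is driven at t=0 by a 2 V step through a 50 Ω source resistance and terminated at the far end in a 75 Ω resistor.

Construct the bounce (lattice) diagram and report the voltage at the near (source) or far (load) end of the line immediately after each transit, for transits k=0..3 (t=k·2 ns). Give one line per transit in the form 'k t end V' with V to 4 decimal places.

Γ_L=-0.142857, Γ_S=-0.333333; launch V₁=2·100/150=1.333333
k=0 src: V=1.3333
k=1 load: inc=1.333333, refl=1.333333·-0.142857=-0.1905; V=0.000000+1.333333+-0.190476=1.1429
k=2 src: inc=-0.190476, refl=-0.190476·-0.333333=0.0635; V=1.333333+-0.190476+0.063492=1.2063
k=3 load: inc=0.063492, refl=0.063492·-0.142857=-0.0091; V=1.142857+0.063492+-0.009070=1.1973

0 0 source 1.3333
1 2 load 1.1429
2 4 source 1.2063
3 6 load 1.1973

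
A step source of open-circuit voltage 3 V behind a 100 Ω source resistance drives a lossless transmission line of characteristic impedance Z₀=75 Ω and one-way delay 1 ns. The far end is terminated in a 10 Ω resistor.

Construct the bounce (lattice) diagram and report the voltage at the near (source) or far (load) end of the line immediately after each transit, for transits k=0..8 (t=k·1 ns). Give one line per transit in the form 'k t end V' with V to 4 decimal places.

0 0 source 1.2857
1 1 load 0.3025
2 2 source 0.1621
3 3 load 0.2695
4 4 source 0.2848
5 5 load 0.2731
6 6 source 0.2714
7 7 load 0.2727
8 8 source 0.2729

Γ_L=-0.764706, Γ_S=0.142857; launch V₁=3·75/175=1.285714
k=0 src: V=1.2857
k=1 load: inc=1.285714, refl=1.285714·-0.764706=-0.9832; V=0.000000+1.285714+-0.983193=0.3025
k=2 src: inc=-0.983193, refl=-0.983193·0.142857=-0.1405; V=1.285714+-0.983193+-0.140456=0.1621
k=3 load: inc=-0.140456, refl=-0.140456·-0.764706=0.1074; V=0.302521+-0.140456+0.107408=0.2695
k=4 src: inc=0.107408, refl=0.107408·0.142857=0.0153; V=0.162065+0.107408+0.015344=0.2848
k=5 load: inc=0.015344, refl=0.015344·-0.764706=-0.0117; V=0.269472+0.015344+-0.011734=0.2731
k=6 src: inc=-0.011734, refl=-0.011734·0.142857=-0.0017; V=0.284816+-0.011734+-0.001676=0.2714
k=7 load: inc=-0.001676, refl=-0.001676·-0.764706=0.0013; V=0.273083+-0.001676+0.001282=0.2727
k=8 src: inc=0.001282, refl=0.001282·0.142857=0.0002; V=0.271407+0.001282+0.000183=0.2729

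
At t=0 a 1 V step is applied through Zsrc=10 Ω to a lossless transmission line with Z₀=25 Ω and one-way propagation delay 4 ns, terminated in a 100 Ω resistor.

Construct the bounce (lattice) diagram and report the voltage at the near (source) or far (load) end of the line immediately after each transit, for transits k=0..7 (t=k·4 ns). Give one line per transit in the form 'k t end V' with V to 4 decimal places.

0 0 source 0.7143
1 4 load 1.1429
2 8 source 0.9592
3 12 load 0.8490
4 16 source 0.8962
5 20 load 0.9245
6 24 source 0.9124
7 28 load 0.9051

Γ_L=0.600000, Γ_S=-0.428571; launch V₁=1·25/35=0.714286
k=0 src: V=0.7143
k=1 load: inc=0.714286, refl=0.714286·0.600000=0.4286; V=0.000000+0.714286+0.428571=1.1429
k=2 src: inc=0.428571, refl=0.428571·-0.428571=-0.1837; V=0.714286+0.428571+-0.183673=0.9592
k=3 load: inc=-0.183673, refl=-0.183673·0.600000=-0.1102; V=1.142857+-0.183673+-0.110204=0.8490
k=4 src: inc=-0.110204, refl=-0.110204·-0.428571=0.0472; V=0.959184+-0.110204+0.047230=0.8962
k=5 load: inc=0.047230, refl=0.047230·0.600000=0.0283; V=0.848980+0.047230+0.028338=0.9245
k=6 src: inc=0.028338, refl=0.028338·-0.428571=-0.0121; V=0.896210+0.028338+-0.012145=0.9124
k=7 load: inc=-0.012145, refl=-0.012145·0.600000=-0.0073; V=0.924548+-0.012145+-0.007287=0.9051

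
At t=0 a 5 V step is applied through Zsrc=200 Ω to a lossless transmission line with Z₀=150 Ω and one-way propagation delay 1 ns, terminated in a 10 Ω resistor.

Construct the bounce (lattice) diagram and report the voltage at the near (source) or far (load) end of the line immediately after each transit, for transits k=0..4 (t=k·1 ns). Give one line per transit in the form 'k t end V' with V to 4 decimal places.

Γ_L=-0.875000, Γ_S=0.142857; launch V₁=5·150/350=2.142857
k=0 src: V=2.1429
k=1 load: inc=2.142857, refl=2.142857·-0.875000=-1.8750; V=0.000000+2.142857+-1.875000=0.2679
k=2 src: inc=-1.875000, refl=-1.875000·0.142857=-0.2679; V=2.142857+-1.875000+-0.267857=0.0000
k=3 load: inc=-0.267857, refl=-0.267857·-0.875000=0.2344; V=0.267857+-0.267857+0.234375=0.2344
k=4 src: inc=0.234375, refl=0.234375·0.142857=0.0335; V=0.000000+0.234375+0.033482=0.2679

0 0 source 2.1429
1 1 load 0.2679
2 2 source 0.0000
3 3 load 0.2344
4 4 source 0.2679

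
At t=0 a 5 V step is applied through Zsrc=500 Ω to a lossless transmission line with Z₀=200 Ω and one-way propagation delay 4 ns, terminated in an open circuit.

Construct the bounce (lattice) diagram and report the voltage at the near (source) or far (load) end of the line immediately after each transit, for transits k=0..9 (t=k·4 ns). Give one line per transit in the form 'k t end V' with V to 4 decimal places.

Γ_L=1.000000, Γ_S=0.428571; launch V₁=5·200/700=1.428571
k=0 src: V=1.4286
k=1 load: inc=1.428571, refl=1.428571·1.000000=1.4286; V=0.000000+1.428571+1.428571=2.8571
k=2 src: inc=1.428571, refl=1.428571·0.428571=0.6122; V=1.428571+1.428571+0.612245=3.4694
k=3 load: inc=0.612245, refl=0.612245·1.000000=0.6122; V=2.857143+0.612245+0.612245=4.0816
k=4 src: inc=0.612245, refl=0.612245·0.428571=0.2624; V=3.469388+0.612245+0.262391=4.3440
k=5 load: inc=0.262391, refl=0.262391·1.000000=0.2624; V=4.081633+0.262391+0.262391=4.6064
k=6 src: inc=0.262391, refl=0.262391·0.428571=0.1125; V=4.344023+0.262391+0.112453=4.7189
k=7 load: inc=0.112453, refl=0.112453·1.000000=0.1125; V=4.606414+0.112453+0.112453=4.8313
k=8 src: inc=0.112453, refl=0.112453·0.428571=0.0482; V=4.718867+0.112453+0.048194=4.8795
k=9 load: inc=0.048194, refl=0.048194·1.000000=0.0482; V=4.831320+0.048194+0.048194=4.9277

0 0 source 1.4286
1 4 load 2.8571
2 8 source 3.4694
3 12 load 4.0816
4 16 source 4.3440
5 20 load 4.6064
6 24 source 4.7189
7 28 load 4.8313
8 32 source 4.8795
9 36 load 4.9277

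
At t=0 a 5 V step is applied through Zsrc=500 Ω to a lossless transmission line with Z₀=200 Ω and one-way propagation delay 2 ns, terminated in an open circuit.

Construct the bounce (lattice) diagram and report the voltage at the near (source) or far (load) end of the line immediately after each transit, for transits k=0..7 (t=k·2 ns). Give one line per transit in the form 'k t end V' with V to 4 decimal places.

0 0 source 1.4286
1 2 load 2.8571
2 4 source 3.4694
3 6 load 4.0816
4 8 source 4.3440
5 10 load 4.6064
6 12 source 4.7189
7 14 load 4.8313

Γ_L=1.000000, Γ_S=0.428571; launch V₁=5·200/700=1.428571
k=0 src: V=1.4286
k=1 load: inc=1.428571, refl=1.428571·1.000000=1.4286; V=0.000000+1.428571+1.428571=2.8571
k=2 src: inc=1.428571, refl=1.428571·0.428571=0.6122; V=1.428571+1.428571+0.612245=3.4694
k=3 load: inc=0.612245, refl=0.612245·1.000000=0.6122; V=2.857143+0.612245+0.612245=4.0816
k=4 src: inc=0.612245, refl=0.612245·0.428571=0.2624; V=3.469388+0.612245+0.262391=4.3440
k=5 load: inc=0.262391, refl=0.262391·1.000000=0.2624; V=4.081633+0.262391+0.262391=4.6064
k=6 src: inc=0.262391, refl=0.262391·0.428571=0.1125; V=4.344023+0.262391+0.112453=4.7189
k=7 load: inc=0.112453, refl=0.112453·1.000000=0.1125; V=4.606414+0.112453+0.112453=4.8313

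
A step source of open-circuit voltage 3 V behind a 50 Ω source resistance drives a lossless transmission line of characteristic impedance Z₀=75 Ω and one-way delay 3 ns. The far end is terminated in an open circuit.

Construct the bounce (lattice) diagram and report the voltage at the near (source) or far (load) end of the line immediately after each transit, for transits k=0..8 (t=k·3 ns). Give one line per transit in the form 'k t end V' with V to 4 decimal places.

0 0 source 1.8000
1 3 load 3.6000
2 6 source 3.2400
3 9 load 2.8800
4 12 source 2.9520
5 15 load 3.0240
6 18 source 3.0096
7 21 load 2.9952
8 24 source 2.9981

Γ_L=1.000000, Γ_S=-0.200000; launch V₁=3·75/125=1.800000
k=0 src: V=1.8000
k=1 load: inc=1.800000, refl=1.800000·1.000000=1.8000; V=0.000000+1.800000+1.800000=3.6000
k=2 src: inc=1.800000, refl=1.800000·-0.200000=-0.3600; V=1.800000+1.800000+-0.360000=3.2400
k=3 load: inc=-0.360000, refl=-0.360000·1.000000=-0.3600; V=3.600000+-0.360000+-0.360000=2.8800
k=4 src: inc=-0.360000, refl=-0.360000·-0.200000=0.0720; V=3.240000+-0.360000+0.072000=2.9520
k=5 load: inc=0.072000, refl=0.072000·1.000000=0.0720; V=2.880000+0.072000+0.072000=3.0240
k=6 src: inc=0.072000, refl=0.072000·-0.200000=-0.0144; V=2.952000+0.072000+-0.014400=3.0096
k=7 load: inc=-0.014400, refl=-0.014400·1.000000=-0.0144; V=3.024000+-0.014400+-0.014400=2.9952
k=8 src: inc=-0.014400, refl=-0.014400·-0.200000=0.0029; V=3.009600+-0.014400+0.002880=2.9981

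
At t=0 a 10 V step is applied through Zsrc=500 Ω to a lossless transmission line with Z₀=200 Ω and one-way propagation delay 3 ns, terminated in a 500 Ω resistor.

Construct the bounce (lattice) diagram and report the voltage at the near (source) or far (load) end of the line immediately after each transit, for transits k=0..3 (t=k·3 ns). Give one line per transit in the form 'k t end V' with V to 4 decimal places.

0 0 source 2.8571
1 3 load 4.0816
2 6 source 4.6064
3 9 load 4.8313

Γ_L=0.428571, Γ_S=0.428571; launch V₁=10·200/700=2.857143
k=0 src: V=2.8571
k=1 load: inc=2.857143, refl=2.857143·0.428571=1.2245; V=0.000000+2.857143+1.224490=4.0816
k=2 src: inc=1.224490, refl=1.224490·0.428571=0.5248; V=2.857143+1.224490+0.524781=4.6064
k=3 load: inc=0.524781, refl=0.524781·0.428571=0.2249; V=4.081633+0.524781+0.224906=4.8313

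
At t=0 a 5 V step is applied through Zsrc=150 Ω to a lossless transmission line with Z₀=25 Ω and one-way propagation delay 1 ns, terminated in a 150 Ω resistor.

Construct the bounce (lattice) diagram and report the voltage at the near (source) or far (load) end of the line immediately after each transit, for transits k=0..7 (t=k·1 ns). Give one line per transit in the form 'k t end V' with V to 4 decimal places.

0 0 source 0.7143
1 1 load 1.2245
2 2 source 1.5889
3 3 load 1.8492
4 4 source 2.0352
5 5 load 2.1680
6 6 source 2.2628
7 7 load 2.3306

Γ_L=0.714286, Γ_S=0.714286; launch V₁=5·25/175=0.714286
k=0 src: V=0.7143
k=1 load: inc=0.714286, refl=0.714286·0.714286=0.5102; V=0.000000+0.714286+0.510204=1.2245
k=2 src: inc=0.510204, refl=0.510204·0.714286=0.3644; V=0.714286+0.510204+0.364431=1.5889
k=3 load: inc=0.364431, refl=0.364431·0.714286=0.2603; V=1.224490+0.364431+0.260308=1.8492
k=4 src: inc=0.260308, refl=0.260308·0.714286=0.1859; V=1.588921+0.260308+0.185934=2.0352
k=5 load: inc=0.185934, refl=0.185934·0.714286=0.1328; V=1.849229+0.185934+0.132810=2.1680
k=6 src: inc=0.132810, refl=0.132810·0.714286=0.0949; V=2.035164+0.132810+0.094865=2.2628
k=7 load: inc=0.094865, refl=0.094865·0.714286=0.0678; V=2.167974+0.094865+0.067760=2.3306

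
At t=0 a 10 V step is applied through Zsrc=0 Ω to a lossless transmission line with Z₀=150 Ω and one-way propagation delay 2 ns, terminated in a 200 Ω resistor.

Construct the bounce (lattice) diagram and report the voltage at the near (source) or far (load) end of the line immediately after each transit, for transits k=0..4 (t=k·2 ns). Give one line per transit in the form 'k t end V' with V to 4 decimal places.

0 0 source 10.0000
1 2 load 11.4286
2 4 source 10.0000
3 6 load 9.7959
4 8 source 10.0000

Γ_L=0.142857, Γ_S=-1.000000; launch V₁=10·150/150=10.000000
k=0 src: V=10.0000
k=1 load: inc=10.000000, refl=10.000000·0.142857=1.4286; V=0.000000+10.000000+1.428571=11.4286
k=2 src: inc=1.428571, refl=1.428571·-1.000000=-1.4286; V=10.000000+1.428571+-1.428571=10.0000
k=3 load: inc=-1.428571, refl=-1.428571·0.142857=-0.2041; V=11.428571+-1.428571+-0.204082=9.7959
k=4 src: inc=-0.204082, refl=-0.204082·-1.000000=0.2041; V=10.000000+-0.204082+0.204082=10.0000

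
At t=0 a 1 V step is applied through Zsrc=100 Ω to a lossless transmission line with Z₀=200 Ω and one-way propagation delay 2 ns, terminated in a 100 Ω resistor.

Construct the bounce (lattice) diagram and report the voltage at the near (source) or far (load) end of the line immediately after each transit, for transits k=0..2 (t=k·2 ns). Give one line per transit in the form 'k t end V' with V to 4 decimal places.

Γ_L=-0.333333, Γ_S=-0.333333; launch V₁=1·200/300=0.666667
k=0 src: V=0.6667
k=1 load: inc=0.666667, refl=0.666667·-0.333333=-0.2222; V=0.000000+0.666667+-0.222222=0.4444
k=2 src: inc=-0.222222, refl=-0.222222·-0.333333=0.0741; V=0.666667+-0.222222+0.074074=0.5185

0 0 source 0.6667
1 2 load 0.4444
2 4 source 0.5185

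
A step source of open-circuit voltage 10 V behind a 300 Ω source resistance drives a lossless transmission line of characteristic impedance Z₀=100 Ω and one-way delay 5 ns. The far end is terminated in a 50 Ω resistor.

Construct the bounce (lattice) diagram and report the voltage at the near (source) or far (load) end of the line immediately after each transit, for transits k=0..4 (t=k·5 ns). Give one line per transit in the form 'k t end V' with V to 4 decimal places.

0 0 source 2.5000
1 5 load 1.6667
2 10 source 1.2500
3 15 load 1.3889
4 20 source 1.4583

Γ_L=-0.333333, Γ_S=0.500000; launch V₁=10·100/400=2.500000
k=0 src: V=2.5000
k=1 load: inc=2.500000, refl=2.500000·-0.333333=-0.8333; V=0.000000+2.500000+-0.833333=1.6667
k=2 src: inc=-0.833333, refl=-0.833333·0.500000=-0.4167; V=2.500000+-0.833333+-0.416667=1.2500
k=3 load: inc=-0.416667, refl=-0.416667·-0.333333=0.1389; V=1.666667+-0.416667+0.138889=1.3889
k=4 src: inc=0.138889, refl=0.138889·0.500000=0.0694; V=1.250000+0.138889+0.069444=1.4583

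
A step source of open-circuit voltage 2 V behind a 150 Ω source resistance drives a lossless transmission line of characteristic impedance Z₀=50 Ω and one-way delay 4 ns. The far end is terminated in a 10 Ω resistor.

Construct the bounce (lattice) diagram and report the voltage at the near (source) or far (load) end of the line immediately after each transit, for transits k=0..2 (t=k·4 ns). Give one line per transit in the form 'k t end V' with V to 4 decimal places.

Γ_L=-0.666667, Γ_S=0.500000; launch V₁=2·50/200=0.500000
k=0 src: V=0.5000
k=1 load: inc=0.500000, refl=0.500000·-0.666667=-0.3333; V=0.000000+0.500000+-0.333333=0.1667
k=2 src: inc=-0.333333, refl=-0.333333·0.500000=-0.1667; V=0.500000+-0.333333+-0.166667=0.0000

0 0 source 0.5000
1 4 load 0.1667
2 8 source 0.0000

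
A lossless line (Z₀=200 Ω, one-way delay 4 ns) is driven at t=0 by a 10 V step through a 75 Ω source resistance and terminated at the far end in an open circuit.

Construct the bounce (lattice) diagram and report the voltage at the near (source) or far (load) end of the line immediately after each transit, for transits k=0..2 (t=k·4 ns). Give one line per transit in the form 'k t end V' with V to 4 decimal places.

0 0 source 7.2727
1 4 load 14.5455
2 8 source 11.2397

Γ_L=1.000000, Γ_S=-0.454545; launch V₁=10·200/275=7.272727
k=0 src: V=7.2727
k=1 load: inc=7.272727, refl=7.272727·1.000000=7.2727; V=0.000000+7.272727+7.272727=14.5455
k=2 src: inc=7.272727, refl=7.272727·-0.454545=-3.3058; V=7.272727+7.272727+-3.305785=11.2397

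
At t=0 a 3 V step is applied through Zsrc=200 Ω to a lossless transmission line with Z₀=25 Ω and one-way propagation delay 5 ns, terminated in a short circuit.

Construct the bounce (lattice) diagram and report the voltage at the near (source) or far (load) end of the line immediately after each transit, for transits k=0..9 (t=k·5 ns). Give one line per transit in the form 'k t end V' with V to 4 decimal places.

0 0 source 0.3333
1 5 load 0.0000
2 10 source -0.2593
3 15 load 0.0000
4 20 source 0.2016
5 25 load 0.0000
6 30 source -0.1568
7 35 load 0.0000
8 40 source 0.1220
9 45 load 0.0000

Γ_L=-1.000000, Γ_S=0.777778; launch V₁=3·25/225=0.333333
k=0 src: V=0.3333
k=1 load: inc=0.333333, refl=0.333333·-1.000000=-0.3333; V=0.000000+0.333333+-0.333333=0.0000
k=2 src: inc=-0.333333, refl=-0.333333·0.777778=-0.2593; V=0.333333+-0.333333+-0.259259=-0.2593
k=3 load: inc=-0.259259, refl=-0.259259·-1.000000=0.2593; V=0.000000+-0.259259+0.259259=0.0000
k=4 src: inc=0.259259, refl=0.259259·0.777778=0.2016; V=-0.259259+0.259259+0.201646=0.2016
k=5 load: inc=0.201646, refl=0.201646·-1.000000=-0.2016; V=0.000000+0.201646+-0.201646=0.0000
k=6 src: inc=-0.201646, refl=-0.201646·0.777778=-0.1568; V=0.201646+-0.201646+-0.156836=-0.1568
k=7 load: inc=-0.156836, refl=-0.156836·-1.000000=0.1568; V=0.000000+-0.156836+0.156836=0.0000
k=8 src: inc=0.156836, refl=0.156836·0.777778=0.1220; V=-0.156836+0.156836+0.121983=0.1220
k=9 load: inc=0.121983, refl=0.121983·-1.000000=-0.1220; V=0.000000+0.121983+-0.121983=0.0000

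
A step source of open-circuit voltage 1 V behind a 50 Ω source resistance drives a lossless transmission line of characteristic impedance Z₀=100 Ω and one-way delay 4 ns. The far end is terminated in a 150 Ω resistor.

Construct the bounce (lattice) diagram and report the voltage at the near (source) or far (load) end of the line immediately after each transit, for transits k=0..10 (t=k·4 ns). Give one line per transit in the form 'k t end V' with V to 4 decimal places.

0 0 source 0.6667
1 4 load 0.8000
2 8 source 0.7556
3 12 load 0.7467
4 16 source 0.7496
5 20 load 0.7502
6 24 source 0.7500
7 28 load 0.7500
8 32 source 0.7500
9 36 load 0.7500
10 40 source 0.7500

Γ_L=0.200000, Γ_S=-0.333333; launch V₁=1·100/150=0.666667
k=0 src: V=0.6667
k=1 load: inc=0.666667, refl=0.666667·0.200000=0.1333; V=0.000000+0.666667+0.133333=0.8000
k=2 src: inc=0.133333, refl=0.133333·-0.333333=-0.0444; V=0.666667+0.133333+-0.044444=0.7556
k=3 load: inc=-0.044444, refl=-0.044444·0.200000=-0.0089; V=0.800000+-0.044444+-0.008889=0.7467
k=4 src: inc=-0.008889, refl=-0.008889·-0.333333=0.0030; V=0.755556+-0.008889+0.002963=0.7496
k=5 load: inc=0.002963, refl=0.002963·0.200000=0.0006; V=0.746667+0.002963+0.000593=0.7502
k=6 src: inc=0.000593, refl=0.000593·-0.333333=-0.0002; V=0.749630+0.000593+-0.000198=0.7500
k=7 load: inc=-0.000198, refl=-0.000198·0.200000=-0.0000; V=0.750222+-0.000198+-0.000040=0.7500
k=8 src: inc=-0.000040, refl=-0.000040·-0.333333=0.0000; V=0.750025+-0.000040+0.000013=0.7500
k=9 load: inc=0.000013, refl=0.000013·0.200000=0.0000; V=0.749985+0.000013+0.000003=0.7500
k=10 src: inc=0.000003, refl=0.000003·-0.333333=-0.0000; V=0.749998+0.000003+-0.000001=0.7500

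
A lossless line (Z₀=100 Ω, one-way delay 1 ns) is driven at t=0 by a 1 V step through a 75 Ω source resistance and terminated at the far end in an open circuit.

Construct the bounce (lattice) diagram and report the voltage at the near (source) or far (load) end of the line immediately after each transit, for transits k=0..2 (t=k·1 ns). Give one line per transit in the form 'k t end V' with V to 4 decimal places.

0 0 source 0.5714
1 1 load 1.1429
2 2 source 1.0612

Γ_L=1.000000, Γ_S=-0.142857; launch V₁=1·100/175=0.571429
k=0 src: V=0.5714
k=1 load: inc=0.571429, refl=0.571429·1.000000=0.5714; V=0.000000+0.571429+0.571429=1.1429
k=2 src: inc=0.571429, refl=0.571429·-0.142857=-0.0816; V=0.571429+0.571429+-0.081633=1.0612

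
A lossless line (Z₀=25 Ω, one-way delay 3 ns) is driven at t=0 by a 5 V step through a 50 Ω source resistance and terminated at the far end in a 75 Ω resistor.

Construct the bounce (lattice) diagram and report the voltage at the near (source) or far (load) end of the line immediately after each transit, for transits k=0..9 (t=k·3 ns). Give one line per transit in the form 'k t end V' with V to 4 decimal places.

0 0 source 1.6667
1 3 load 2.5000
2 6 source 2.7778
3 9 load 2.9167
4 12 source 2.9630
5 15 load 2.9861
6 18 source 2.9938
7 21 load 2.9977
8 24 source 2.9990
9 27 load 2.9996

Γ_L=0.500000, Γ_S=0.333333; launch V₁=5·25/75=1.666667
k=0 src: V=1.6667
k=1 load: inc=1.666667, refl=1.666667·0.500000=0.8333; V=0.000000+1.666667+0.833333=2.5000
k=2 src: inc=0.833333, refl=0.833333·0.333333=0.2778; V=1.666667+0.833333+0.277778=2.7778
k=3 load: inc=0.277778, refl=0.277778·0.500000=0.1389; V=2.500000+0.277778+0.138889=2.9167
k=4 src: inc=0.138889, refl=0.138889·0.333333=0.0463; V=2.777778+0.138889+0.046296=2.9630
k=5 load: inc=0.046296, refl=0.046296·0.500000=0.0231; V=2.916667+0.046296+0.023148=2.9861
k=6 src: inc=0.023148, refl=0.023148·0.333333=0.0077; V=2.962963+0.023148+0.007716=2.9938
k=7 load: inc=0.007716, refl=0.007716·0.500000=0.0039; V=2.986111+0.007716+0.003858=2.9977
k=8 src: inc=0.003858, refl=0.003858·0.333333=0.0013; V=2.993827+0.003858+0.001286=2.9990
k=9 load: inc=0.001286, refl=0.001286·0.500000=0.0006; V=2.997685+0.001286+0.000643=2.9996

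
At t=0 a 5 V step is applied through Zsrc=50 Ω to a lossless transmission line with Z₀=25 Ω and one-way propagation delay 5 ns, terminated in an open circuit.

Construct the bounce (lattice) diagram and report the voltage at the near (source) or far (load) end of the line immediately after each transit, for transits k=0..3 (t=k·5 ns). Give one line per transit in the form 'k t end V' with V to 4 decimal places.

0 0 source 1.6667
1 5 load 3.3333
2 10 source 3.8889
3 15 load 4.4444

Γ_L=1.000000, Γ_S=0.333333; launch V₁=5·25/75=1.666667
k=0 src: V=1.6667
k=1 load: inc=1.666667, refl=1.666667·1.000000=1.6667; V=0.000000+1.666667+1.666667=3.3333
k=2 src: inc=1.666667, refl=1.666667·0.333333=0.5556; V=1.666667+1.666667+0.555556=3.8889
k=3 load: inc=0.555556, refl=0.555556·1.000000=0.5556; V=3.333333+0.555556+0.555556=4.4444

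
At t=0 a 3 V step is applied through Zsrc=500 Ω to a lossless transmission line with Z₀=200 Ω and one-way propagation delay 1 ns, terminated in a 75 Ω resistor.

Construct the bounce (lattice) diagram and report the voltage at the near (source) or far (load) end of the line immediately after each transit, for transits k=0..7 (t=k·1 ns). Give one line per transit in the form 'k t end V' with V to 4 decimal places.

0 0 source 0.8571
1 1 load 0.4675
2 2 source 0.3006
3 3 load 0.3765
4 4 source 0.4090
5 5 load 0.3942
6 6 source 0.3879
7 7 load 0.3907

Γ_L=-0.454545, Γ_S=0.428571; launch V₁=3·200/700=0.857143
k=0 src: V=0.8571
k=1 load: inc=0.857143, refl=0.857143·-0.454545=-0.3896; V=0.000000+0.857143+-0.389610=0.4675
k=2 src: inc=-0.389610, refl=-0.389610·0.428571=-0.1670; V=0.857143+-0.389610+-0.166976=0.3006
k=3 load: inc=-0.166976, refl=-0.166976·-0.454545=0.0759; V=0.467532+-0.166976+0.075898=0.3765
k=4 src: inc=0.075898, refl=0.075898·0.428571=0.0325; V=0.300557+0.075898+0.032528=0.4090
k=5 load: inc=0.032528, refl=0.032528·-0.454545=-0.0148; V=0.376455+0.032528+-0.014785=0.3942
k=6 src: inc=-0.014785, refl=-0.014785·0.428571=-0.0063; V=0.408982+-0.014785+-0.006337=0.3879
k=7 load: inc=-0.006337, refl=-0.006337·-0.454545=0.0029; V=0.394197+-0.006337+0.002880=0.3907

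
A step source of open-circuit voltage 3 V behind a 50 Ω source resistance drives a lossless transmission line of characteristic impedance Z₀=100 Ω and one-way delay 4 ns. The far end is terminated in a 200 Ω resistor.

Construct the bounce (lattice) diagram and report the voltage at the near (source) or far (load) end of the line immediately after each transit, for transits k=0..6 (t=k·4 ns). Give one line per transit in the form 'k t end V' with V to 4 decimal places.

0 0 source 2.0000
1 4 load 2.6667
2 8 source 2.4444
3 12 load 2.3704
4 16 source 2.3951
5 20 load 2.4033
6 24 source 2.4005

Γ_L=0.333333, Γ_S=-0.333333; launch V₁=3·100/150=2.000000
k=0 src: V=2.0000
k=1 load: inc=2.000000, refl=2.000000·0.333333=0.6667; V=0.000000+2.000000+0.666667=2.6667
k=2 src: inc=0.666667, refl=0.666667·-0.333333=-0.2222; V=2.000000+0.666667+-0.222222=2.4444
k=3 load: inc=-0.222222, refl=-0.222222·0.333333=-0.0741; V=2.666667+-0.222222+-0.074074=2.3704
k=4 src: inc=-0.074074, refl=-0.074074·-0.333333=0.0247; V=2.444444+-0.074074+0.024691=2.3951
k=5 load: inc=0.024691, refl=0.024691·0.333333=0.0082; V=2.370370+0.024691+0.008230=2.4033
k=6 src: inc=0.008230, refl=0.008230·-0.333333=-0.0027; V=2.395062+0.008230+-0.002743=2.4005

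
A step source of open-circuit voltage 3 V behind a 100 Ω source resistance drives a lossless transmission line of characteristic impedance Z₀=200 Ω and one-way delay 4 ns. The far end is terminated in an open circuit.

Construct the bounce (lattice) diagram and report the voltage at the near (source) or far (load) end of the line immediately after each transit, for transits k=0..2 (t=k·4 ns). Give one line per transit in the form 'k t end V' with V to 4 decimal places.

0 0 source 2.0000
1 4 load 4.0000
2 8 source 3.3333

Γ_L=1.000000, Γ_S=-0.333333; launch V₁=3·200/300=2.000000
k=0 src: V=2.0000
k=1 load: inc=2.000000, refl=2.000000·1.000000=2.0000; V=0.000000+2.000000+2.000000=4.0000
k=2 src: inc=2.000000, refl=2.000000·-0.333333=-0.6667; V=2.000000+2.000000+-0.666667=3.3333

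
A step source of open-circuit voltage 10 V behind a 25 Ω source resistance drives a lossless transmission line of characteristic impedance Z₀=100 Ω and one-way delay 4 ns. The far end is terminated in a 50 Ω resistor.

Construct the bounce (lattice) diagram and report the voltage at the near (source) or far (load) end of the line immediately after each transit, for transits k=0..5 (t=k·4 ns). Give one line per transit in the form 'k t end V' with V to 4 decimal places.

Γ_L=-0.333333, Γ_S=-0.600000; launch V₁=10·100/125=8.000000
k=0 src: V=8.0000
k=1 load: inc=8.000000, refl=8.000000·-0.333333=-2.6667; V=0.000000+8.000000+-2.666667=5.3333
k=2 src: inc=-2.666667, refl=-2.666667·-0.600000=1.6000; V=8.000000+-2.666667+1.600000=6.9333
k=3 load: inc=1.600000, refl=1.600000·-0.333333=-0.5333; V=5.333333+1.600000+-0.533333=6.4000
k=4 src: inc=-0.533333, refl=-0.533333·-0.600000=0.3200; V=6.933333+-0.533333+0.320000=6.7200
k=5 load: inc=0.320000, refl=0.320000·-0.333333=-0.1067; V=6.400000+0.320000+-0.106667=6.6133

0 0 source 8.0000
1 4 load 5.3333
2 8 source 6.9333
3 12 load 6.4000
4 16 source 6.7200
5 20 load 6.6133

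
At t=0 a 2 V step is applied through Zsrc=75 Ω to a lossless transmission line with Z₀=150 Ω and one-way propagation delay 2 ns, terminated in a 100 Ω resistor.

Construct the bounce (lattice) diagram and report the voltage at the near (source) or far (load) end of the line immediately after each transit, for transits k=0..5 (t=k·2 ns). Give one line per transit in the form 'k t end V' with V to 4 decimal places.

Γ_L=-0.200000, Γ_S=-0.333333; launch V₁=2·150/225=1.333333
k=0 src: V=1.3333
k=1 load: inc=1.333333, refl=1.333333·-0.200000=-0.2667; V=0.000000+1.333333+-0.266667=1.0667
k=2 src: inc=-0.266667, refl=-0.266667·-0.333333=0.0889; V=1.333333+-0.266667+0.088889=1.1556
k=3 load: inc=0.088889, refl=0.088889·-0.200000=-0.0178; V=1.066667+0.088889+-0.017778=1.1378
k=4 src: inc=-0.017778, refl=-0.017778·-0.333333=0.0059; V=1.155556+-0.017778+0.005926=1.1437
k=5 load: inc=0.005926, refl=0.005926·-0.200000=-0.0012; V=1.137778+0.005926+-0.001185=1.1425

0 0 source 1.3333
1 2 load 1.0667
2 4 source 1.1556
3 6 load 1.1378
4 8 source 1.1437
5 10 load 1.1425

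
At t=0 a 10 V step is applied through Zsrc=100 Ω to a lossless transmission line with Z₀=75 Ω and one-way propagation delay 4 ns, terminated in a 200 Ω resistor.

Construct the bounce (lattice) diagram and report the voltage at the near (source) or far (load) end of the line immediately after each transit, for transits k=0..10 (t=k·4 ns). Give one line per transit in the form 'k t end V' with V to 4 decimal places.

0 0 source 4.2857
1 4 load 6.2338
2 8 source 6.5121
3 12 load 6.6386
4 16 source 6.6566
5 20 load 6.6648
6 24 source 6.6660
7 28 load 6.6665
8 32 source 6.6666
9 36 load 6.6667
10 40 source 6.6667

Γ_L=0.454545, Γ_S=0.142857; launch V₁=10·75/175=4.285714
k=0 src: V=4.2857
k=1 load: inc=4.285714, refl=4.285714·0.454545=1.9481; V=0.000000+4.285714+1.948052=6.2338
k=2 src: inc=1.948052, refl=1.948052·0.142857=0.2783; V=4.285714+1.948052+0.278293=6.5121
k=3 load: inc=0.278293, refl=0.278293·0.454545=0.1265; V=6.233766+0.278293+0.126497=6.6386
k=4 src: inc=0.126497, refl=0.126497·0.142857=0.0181; V=6.512059+0.126497+0.018071=6.6566
k=5 load: inc=0.018071, refl=0.018071·0.454545=0.0082; V=6.638556+0.018071+0.008214=6.6648
k=6 src: inc=0.008214, refl=0.008214·0.142857=0.0012; V=6.656627+0.008214+0.001173=6.6660
k=7 load: inc=0.001173, refl=0.001173·0.454545=0.0005; V=6.664841+0.001173+0.000533=6.6665
k=8 src: inc=0.000533, refl=0.000533·0.142857=0.0001; V=6.666015+0.000533+0.000076=6.6666
k=9 load: inc=0.000076, refl=0.000076·0.454545=0.0000; V=6.666548+0.000076+0.000035=6.6667
k=10 src: inc=0.000035, refl=0.000035·0.142857=0.0000; V=6.666624+0.000035+0.000005=6.6667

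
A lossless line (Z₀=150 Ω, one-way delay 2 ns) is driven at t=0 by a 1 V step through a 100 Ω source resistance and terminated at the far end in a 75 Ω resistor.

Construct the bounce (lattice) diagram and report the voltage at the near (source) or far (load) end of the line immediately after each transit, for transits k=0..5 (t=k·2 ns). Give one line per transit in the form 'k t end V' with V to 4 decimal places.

0 0 source 0.6000
1 2 load 0.4000
2 4 source 0.4400
3 6 load 0.4267
4 8 source 0.4293
5 10 load 0.4284

Γ_L=-0.333333, Γ_S=-0.200000; launch V₁=1·150/250=0.600000
k=0 src: V=0.6000
k=1 load: inc=0.600000, refl=0.600000·-0.333333=-0.2000; V=0.000000+0.600000+-0.200000=0.4000
k=2 src: inc=-0.200000, refl=-0.200000·-0.200000=0.0400; V=0.600000+-0.200000+0.040000=0.4400
k=3 load: inc=0.040000, refl=0.040000·-0.333333=-0.0133; V=0.400000+0.040000+-0.013333=0.4267
k=4 src: inc=-0.013333, refl=-0.013333·-0.200000=0.0027; V=0.440000+-0.013333+0.002667=0.4293
k=5 load: inc=0.002667, refl=0.002667·-0.333333=-0.0009; V=0.426667+0.002667+-0.000889=0.4284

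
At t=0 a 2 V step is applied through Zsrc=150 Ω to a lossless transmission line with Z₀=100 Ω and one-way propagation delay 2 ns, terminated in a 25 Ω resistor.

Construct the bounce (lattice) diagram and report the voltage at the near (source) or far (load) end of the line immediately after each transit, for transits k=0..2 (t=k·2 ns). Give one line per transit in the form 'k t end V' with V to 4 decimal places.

0 0 source 0.8000
1 2 load 0.3200
2 4 source 0.2240

Γ_L=-0.600000, Γ_S=0.200000; launch V₁=2·100/250=0.800000
k=0 src: V=0.8000
k=1 load: inc=0.800000, refl=0.800000·-0.600000=-0.4800; V=0.000000+0.800000+-0.480000=0.3200
k=2 src: inc=-0.480000, refl=-0.480000·0.200000=-0.0960; V=0.800000+-0.480000+-0.096000=0.2240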